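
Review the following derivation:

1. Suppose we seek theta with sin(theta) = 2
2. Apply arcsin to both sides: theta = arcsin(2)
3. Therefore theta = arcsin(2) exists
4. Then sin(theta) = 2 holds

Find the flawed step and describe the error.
Step 2: Apply arcsin to both sides: theta = arcsin(2)

Step 2 applies arcsin to 2. However, arcsin(x) is only defined for x in [-1, 1] because sin(theta) can only produce values in that range. Since |2| > 1, arcsin(2) is undefined. There is no angle whose sine equals 2.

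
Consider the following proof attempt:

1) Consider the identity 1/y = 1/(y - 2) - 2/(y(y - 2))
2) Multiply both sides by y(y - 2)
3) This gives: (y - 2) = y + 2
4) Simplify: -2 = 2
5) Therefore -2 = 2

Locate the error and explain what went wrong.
Step 3: This gives: (y - 2) = y + 2

Step 3 makes a sign error when clearing denominators. Multiplying -2/(y(y - 2)) by y(y - 2) gives -2, not +2. The correct result is (y - 2) = y - 2, which is trivially true, not (y - 2) = y + 2. (Step 1 is a valid identity: 1/(y - 2) - 2/(y(y - 2)) = (y - 2)/(y(y - 2)) = 1/y.)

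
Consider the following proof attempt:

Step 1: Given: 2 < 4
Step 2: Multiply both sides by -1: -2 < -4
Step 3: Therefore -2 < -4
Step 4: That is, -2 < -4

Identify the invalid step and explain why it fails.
Step 2: Multiply both sides by -1: -2 < -4

Step 2 multiplies both sides by -1 but fails to reverse the inequality sign. When multiplying (or dividing) an inequality by a negative number, the direction must be reversed. Since 2 < 4, we should get -2 > -4, i.e., -2 > -4.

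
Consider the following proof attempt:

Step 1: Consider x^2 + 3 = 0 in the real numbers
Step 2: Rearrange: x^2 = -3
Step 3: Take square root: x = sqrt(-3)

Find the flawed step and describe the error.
Step 3: Take square root: x = sqrt(-3)

Step 3 takes the square root of -3, which is negative. In the real number system, the square root of a negative number is undefined. The equation x^2 + 3 = 0 has no real solutions. Square roots of negative numbers only exist in the complex numbers.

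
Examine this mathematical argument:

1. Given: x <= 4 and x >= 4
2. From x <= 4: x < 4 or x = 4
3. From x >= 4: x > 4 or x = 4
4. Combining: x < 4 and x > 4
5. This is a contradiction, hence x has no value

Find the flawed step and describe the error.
Step 4: Combining: x < 4 and x > 4

Step 4 incorrectly combines the conditions. From x <= 4 and x >= 4, the intersection is x = 4. The error treats the 'or' cases as 'and' requirements. The correct conclusion is that x = 4 is the unique solution, not that no solution exists.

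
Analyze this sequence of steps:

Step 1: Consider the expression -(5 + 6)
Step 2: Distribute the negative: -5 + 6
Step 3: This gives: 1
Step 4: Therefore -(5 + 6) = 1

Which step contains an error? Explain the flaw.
Step 2: Distribute the negative: -5 + 6

Step 2 incorrectly distributes the negative sign. The correct distribution is -(5 + 6) = -5 - 6 = -11. The negative must be applied to both terms, not just the first. The error treats -(5 + 6) as -5 + 6, which equals 1 instead of -11.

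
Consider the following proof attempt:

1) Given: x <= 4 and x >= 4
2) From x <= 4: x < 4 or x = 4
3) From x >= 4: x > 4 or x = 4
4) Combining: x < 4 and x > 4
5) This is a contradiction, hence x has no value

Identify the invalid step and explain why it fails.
Step 4: Combining: x < 4 and x > 4

Step 4 incorrectly combines the conditions. From x <= 4 and x >= 4, the intersection is x = 4. The error treats the 'or' cases as 'and' requirements. The correct conclusion is that x = 4 is the unique solution, not that no solution exists.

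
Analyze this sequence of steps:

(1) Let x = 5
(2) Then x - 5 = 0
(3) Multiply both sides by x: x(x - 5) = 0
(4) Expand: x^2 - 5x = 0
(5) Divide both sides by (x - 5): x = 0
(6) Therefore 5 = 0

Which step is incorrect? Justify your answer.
Step 5: Divide both sides by (x - 5): x = 0

Step 5 divides both sides by (x - 5). However, since x = 5, we have (x - 5) = 0. Division by zero is undefined, making this step invalid.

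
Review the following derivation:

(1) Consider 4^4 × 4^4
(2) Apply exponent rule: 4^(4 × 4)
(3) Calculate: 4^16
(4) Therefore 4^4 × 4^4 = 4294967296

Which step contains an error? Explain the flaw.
Step 2: Apply exponent rule: 4^(4 × 4)

Step 2 incorrectly states that a^b × a^c = a^(b×c). The correct rule is a^b × a^c = a^(b+c). The actual value is 4^4 × 4^4 = 4^8 = 65536, not 4^16 = 4294967296.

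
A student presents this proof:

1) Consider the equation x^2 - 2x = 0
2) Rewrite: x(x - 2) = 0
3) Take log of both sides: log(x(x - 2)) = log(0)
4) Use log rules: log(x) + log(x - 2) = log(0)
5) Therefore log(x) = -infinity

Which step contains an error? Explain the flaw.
Step 3: Take log of both sides: log(x(x - 2)) = log(0)

Step 3 takes the logarithm of both sides, resulting in log(0) on the right side. The logarithm is only defined for positive numbers; log(0) is undefined (approaches negative infinity). This operation is invalid.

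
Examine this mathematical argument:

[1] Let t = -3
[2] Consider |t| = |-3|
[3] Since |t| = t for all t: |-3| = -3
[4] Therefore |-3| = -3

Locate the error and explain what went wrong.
Step 3: Since |t| = t for all t: |-3| = -3

Step 3 incorrectly states that |t| = t for all t. The correct definition is |t| = t when t >= 0, and |t| = -t when t < 0. Since -3 < 0, we have |-3| = -(-3) = 3, not -3.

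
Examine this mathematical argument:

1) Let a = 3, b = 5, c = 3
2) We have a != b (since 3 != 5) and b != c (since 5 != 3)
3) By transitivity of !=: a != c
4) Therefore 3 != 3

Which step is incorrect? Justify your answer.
Step 3: By transitivity of !=: a != c

Step 3 incorrectly applies transitivity to the '!=' relation. Transitivity states: if a R b and b R c, then a R c. However, '!=' is not transitive. Counterexample: 3 != 5 and 5 != 3, but 3 = 3 (both equal 3). Transitivity holds for relations like <, <=, =, but not for !=.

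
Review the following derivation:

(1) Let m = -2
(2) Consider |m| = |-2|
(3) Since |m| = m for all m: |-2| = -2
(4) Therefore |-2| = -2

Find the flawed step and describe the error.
Step 3: Since |m| = m for all m: |-2| = -2

Step 3 incorrectly states that |m| = m for all m. The correct definition is |m| = m when m >= 0, and |m| = -m when m < 0. Since -2 < 0, we have |-2| = -(-2) = 2, not -2.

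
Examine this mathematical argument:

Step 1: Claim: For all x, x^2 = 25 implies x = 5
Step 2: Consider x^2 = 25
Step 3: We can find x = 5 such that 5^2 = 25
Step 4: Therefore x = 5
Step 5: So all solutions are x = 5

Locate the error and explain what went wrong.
Step 4: Therefore x = 5

Step 4 incorrectly concludes that x = 5 is the only solution. The proof shows that x = 5 is A solution (existence), but does not show it is the ONLY solution (uniqueness). In fact, x = -5 is also a solution since (-5)^2 = 25. Finding one solution doesn't prove there are no others.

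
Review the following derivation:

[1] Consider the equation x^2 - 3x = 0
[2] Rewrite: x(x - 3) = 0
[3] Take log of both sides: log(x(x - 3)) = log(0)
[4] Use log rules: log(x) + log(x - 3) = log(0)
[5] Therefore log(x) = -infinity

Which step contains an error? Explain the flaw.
Step 3: Take log of both sides: log(x(x - 3)) = log(0)

Step 3 takes the logarithm of both sides, resulting in log(0) on the right side. The logarithm is only defined for positive numbers; log(0) is undefined (approaches negative infinity). This operation is invalid.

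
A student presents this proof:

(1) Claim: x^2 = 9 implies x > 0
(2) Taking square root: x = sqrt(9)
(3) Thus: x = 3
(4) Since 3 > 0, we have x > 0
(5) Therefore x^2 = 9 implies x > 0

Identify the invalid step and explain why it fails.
Step 2: Taking square root: x = sqrt(9)

Step 2 takes the square root and assumes the positive root only. The equation x^2 = 9 actually has two solutions: x = 3 and x = -3. The proof silently assumes x > 0 without justification, then uses this assumption to conclude x > 0, which is circular. The counterexample x = -3 shows the claim is false.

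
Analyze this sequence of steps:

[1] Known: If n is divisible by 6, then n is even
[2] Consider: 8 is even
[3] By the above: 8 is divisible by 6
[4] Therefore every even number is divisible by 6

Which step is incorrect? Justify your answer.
Step 3: By the above: 8 is divisible by 6

Step 3 commits the fallacy of affirming the consequent. The known fact 'divisible by 6 → even' does NOT imply 'even → divisible by 6'. That would be the converse, which is false. For example, 8 is even but 8 ÷ 6 = 1.33, which is not an integer.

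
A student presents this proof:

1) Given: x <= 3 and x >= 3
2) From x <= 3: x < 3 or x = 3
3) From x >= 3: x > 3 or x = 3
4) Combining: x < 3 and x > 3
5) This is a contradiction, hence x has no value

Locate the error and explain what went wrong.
Step 4: Combining: x < 3 and x > 3

Step 4 incorrectly combines the conditions. From x <= 3 and x >= 3, the intersection is x = 3. The error treats the 'or' cases as 'and' requirements. The correct conclusion is that x = 3 is the unique solution, not that no solution exists.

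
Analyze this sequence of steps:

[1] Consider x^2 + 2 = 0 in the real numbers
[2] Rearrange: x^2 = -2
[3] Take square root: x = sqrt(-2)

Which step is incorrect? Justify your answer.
Step 3: Take square root: x = sqrt(-2)

Step 3 takes the square root of -2, which is negative. In the real number system, the square root of a negative number is undefined. The equation x^2 + 2 = 0 has no real solutions. Square roots of negative numbers only exist in the complex numbers.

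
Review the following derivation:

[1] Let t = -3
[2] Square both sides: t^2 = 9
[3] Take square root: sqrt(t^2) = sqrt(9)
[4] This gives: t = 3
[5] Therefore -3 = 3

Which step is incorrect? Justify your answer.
Step 4: This gives: t = 3

Step 4 incorrectly states that sqrt(t^2) = t. The correct identity is sqrt(t^2) = |t|. Since t = -3 < 0, we have sqrt(t^2) = |-3| = 3, not t = -3.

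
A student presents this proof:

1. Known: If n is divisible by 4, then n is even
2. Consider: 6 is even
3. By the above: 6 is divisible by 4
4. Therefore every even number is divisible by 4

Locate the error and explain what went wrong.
Step 3: By the above: 6 is divisible by 4

Step 3 commits the fallacy of affirming the consequent. The known fact 'divisible by 4 → even' does NOT imply 'even → divisible by 4'. That would be the converse, which is false. For example, 6 is even but 6 ÷ 4 = 1.50, which is not an integer.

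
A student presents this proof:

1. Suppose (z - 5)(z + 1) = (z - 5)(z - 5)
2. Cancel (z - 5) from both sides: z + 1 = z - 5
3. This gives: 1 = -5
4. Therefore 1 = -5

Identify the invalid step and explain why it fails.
Step 2: Cancel (z - 5) from both sides: z + 1 = z - 5

Step 2 cancels (z - 5) from both sides. This is only valid if (z - 5) ≠ 0, i.e., z ≠ 5. When z = 5, both sides equal zero regardless of the other factors. The correct approach requires considering z = 5 as a separate case.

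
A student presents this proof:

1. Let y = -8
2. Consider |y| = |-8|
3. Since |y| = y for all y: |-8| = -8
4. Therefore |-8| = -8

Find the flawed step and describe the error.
Step 3: Since |y| = y for all y: |-8| = -8

Step 3 incorrectly states that |y| = y for all y. The correct definition is |y| = y when y >= 0, and |y| = -y when y < 0. Since -8 < 0, we have |-8| = -(-8) = 8, not -8.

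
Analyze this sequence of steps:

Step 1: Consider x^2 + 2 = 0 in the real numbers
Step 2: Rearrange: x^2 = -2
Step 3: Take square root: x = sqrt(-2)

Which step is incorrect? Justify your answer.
Step 3: Take square root: x = sqrt(-2)

Step 3 takes the square root of -2, which is negative. In the real number system, the square root of a negative number is undefined. The equation x^2 + 2 = 0 has no real solutions. Square roots of negative numbers only exist in the complex numbers.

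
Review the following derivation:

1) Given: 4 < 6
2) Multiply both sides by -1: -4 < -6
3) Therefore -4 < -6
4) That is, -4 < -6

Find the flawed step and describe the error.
Step 2: Multiply both sides by -1: -4 < -6

Step 2 multiplies both sides by -1 but fails to reverse the inequality sign. When multiplying (or dividing) an inequality by a negative number, the direction must be reversed. Since 4 < 6, we should get -4 > -6, i.e., -4 > -6.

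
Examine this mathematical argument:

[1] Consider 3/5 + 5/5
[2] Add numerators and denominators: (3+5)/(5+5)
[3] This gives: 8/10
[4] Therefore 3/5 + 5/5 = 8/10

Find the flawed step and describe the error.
Step 2: Add numerators and denominators: (3+5)/(5+5)

Step 2 incorrectly adds fractions by separately adding numerators and denominators. This is wrong. The correct method requires a common denominator: 3/5 + 5/5 = (3×5 + 5×5)/(5×5) = 40/25 = 8/5. The method used gives 8/10, which is different.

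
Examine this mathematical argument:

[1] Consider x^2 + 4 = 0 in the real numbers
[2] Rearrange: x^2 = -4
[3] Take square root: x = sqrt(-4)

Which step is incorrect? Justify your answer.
Step 3: Take square root: x = sqrt(-4)

Step 3 takes the square root of -4, which is negative. In the real number system, the square root of a negative number is undefined. The equation x^2 + 4 = 0 has no real solutions. Square roots of negative numbers only exist in the complex numbers.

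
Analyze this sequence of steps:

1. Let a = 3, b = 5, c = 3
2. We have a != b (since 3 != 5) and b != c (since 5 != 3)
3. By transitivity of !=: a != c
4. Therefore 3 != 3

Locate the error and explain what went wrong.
Step 3: By transitivity of !=: a != c

Step 3 incorrectly applies transitivity to the '!=' relation. Transitivity states: if a R b and b R c, then a R c. However, '!=' is not transitive. Counterexample: 3 != 5 and 5 != 3, but 3 = 3 (both equal 3). Transitivity holds for relations like <, <=, =, but not for !=.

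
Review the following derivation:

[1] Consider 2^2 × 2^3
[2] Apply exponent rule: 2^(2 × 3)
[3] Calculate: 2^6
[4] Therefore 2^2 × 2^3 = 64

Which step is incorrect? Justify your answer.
Step 2: Apply exponent rule: 2^(2 × 3)

Step 2 incorrectly states that a^b × a^c = a^(b×c). The correct rule is a^b × a^c = a^(b+c). The actual value is 2^2 × 2^3 = 2^5 = 32, not 2^6 = 64.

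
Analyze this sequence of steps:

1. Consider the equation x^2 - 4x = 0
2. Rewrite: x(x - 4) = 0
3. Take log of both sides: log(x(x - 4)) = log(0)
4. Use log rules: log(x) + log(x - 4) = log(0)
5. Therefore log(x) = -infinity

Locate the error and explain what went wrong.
Step 3: Take log of both sides: log(x(x - 4)) = log(0)

Step 3 takes the logarithm of both sides, resulting in log(0) on the right side. The logarithm is only defined for positive numbers; log(0) is undefined (approaches negative infinity). This operation is invalid.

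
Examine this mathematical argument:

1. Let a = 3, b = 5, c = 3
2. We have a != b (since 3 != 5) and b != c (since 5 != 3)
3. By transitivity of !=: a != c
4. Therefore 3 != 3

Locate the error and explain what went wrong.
Step 3: By transitivity of !=: a != c

Step 3 incorrectly applies transitivity to the '!=' relation. Transitivity states: if a R b and b R c, then a R c. However, '!=' is not transitive. Counterexample: 3 != 5 and 5 != 3, but 3 = 3 (both equal 3). Transitivity holds for relations like <, <=, =, but not for !=.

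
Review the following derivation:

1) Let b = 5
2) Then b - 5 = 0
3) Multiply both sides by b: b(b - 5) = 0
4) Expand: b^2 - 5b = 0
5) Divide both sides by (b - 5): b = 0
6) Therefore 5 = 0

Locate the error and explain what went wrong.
Step 5: Divide both sides by (b - 5): b = 0

Step 5 divides both sides by (b - 5). However, since b = 5, we have (b - 5) = 0. Division by zero is undefined, making this step invalid.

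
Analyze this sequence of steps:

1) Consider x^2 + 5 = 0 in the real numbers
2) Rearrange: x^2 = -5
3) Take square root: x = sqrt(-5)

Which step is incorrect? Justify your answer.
Step 3: Take square root: x = sqrt(-5)

Step 3 takes the square root of -5, which is negative. In the real number system, the square root of a negative number is undefined. The equation x^2 + 5 = 0 has no real solutions. Square roots of negative numbers only exist in the complex numbers.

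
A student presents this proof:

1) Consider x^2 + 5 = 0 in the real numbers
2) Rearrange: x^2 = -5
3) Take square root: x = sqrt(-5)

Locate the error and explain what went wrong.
Step 3: Take square root: x = sqrt(-5)

Step 3 takes the square root of -5, which is negative. In the real number system, the square root of a negative number is undefined. The equation x^2 + 5 = 0 has no real solutions. Square roots of negative numbers only exist in the complex numbers.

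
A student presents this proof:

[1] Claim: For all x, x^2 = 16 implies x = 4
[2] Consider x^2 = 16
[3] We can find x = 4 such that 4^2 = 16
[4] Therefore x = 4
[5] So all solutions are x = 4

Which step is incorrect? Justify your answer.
Step 4: Therefore x = 4

Step 4 incorrectly concludes that x = 4 is the only solution. The proof shows that x = 4 is A solution (existence), but does not show it is the ONLY solution (uniqueness). In fact, x = -4 is also a solution since (-4)^2 = 16. Finding one solution doesn't prove there are no others.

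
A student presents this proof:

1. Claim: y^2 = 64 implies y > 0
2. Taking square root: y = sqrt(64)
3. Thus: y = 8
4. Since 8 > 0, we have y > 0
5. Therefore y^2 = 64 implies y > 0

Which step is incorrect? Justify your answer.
Step 2: Taking square root: y = sqrt(64)

Step 2 takes the square root and assumes the positive root only. The equation y^2 = 64 actually has two solutions: y = 8 and y = -8. The proof silently assumes y > 0 without justification, then uses this assumption to conclude y > 0, which is circular. The counterexample y = -8 shows the claim is false.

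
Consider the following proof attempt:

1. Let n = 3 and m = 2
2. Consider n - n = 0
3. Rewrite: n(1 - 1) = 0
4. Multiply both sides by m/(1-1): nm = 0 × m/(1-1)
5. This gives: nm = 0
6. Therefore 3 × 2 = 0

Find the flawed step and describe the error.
Step 4: Multiply both sides by m/(1-1): nm = 0 × m/(1-1)

Step 4 multiplies both sides by m/(1-1). However, 1-1 = 0, so this is multiplication by m/0, which is undefined. We cannot multiply by an undefined expression.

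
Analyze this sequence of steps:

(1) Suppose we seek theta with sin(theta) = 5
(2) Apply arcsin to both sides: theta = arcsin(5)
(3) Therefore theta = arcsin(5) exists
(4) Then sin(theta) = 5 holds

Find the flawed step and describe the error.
Step 2: Apply arcsin to both sides: theta = arcsin(5)

Step 2 applies arcsin to 5. However, arcsin(x) is only defined for x in [-1, 1] because sin(theta) can only produce values in that range. Since |5| > 1, arcsin(5) is undefined. There is no angle whose sine equals 5.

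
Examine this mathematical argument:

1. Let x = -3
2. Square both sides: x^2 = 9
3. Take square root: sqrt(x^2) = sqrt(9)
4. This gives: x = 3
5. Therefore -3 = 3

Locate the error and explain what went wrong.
Step 4: This gives: x = 3

Step 4 incorrectly states that sqrt(x^2) = x. The correct identity is sqrt(x^2) = |x|. Since x = -3 < 0, we have sqrt(x^2) = |-3| = 3, not x = -3.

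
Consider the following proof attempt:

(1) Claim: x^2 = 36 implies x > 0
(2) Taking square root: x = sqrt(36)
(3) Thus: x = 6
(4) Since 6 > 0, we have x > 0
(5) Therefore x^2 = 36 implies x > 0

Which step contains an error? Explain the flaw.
Step 2: Taking square root: x = sqrt(36)

Step 2 takes the square root and assumes the positive root only. The equation x^2 = 36 actually has two solutions: x = 6 and x = -6. The proof silently assumes x > 0 without justification, then uses this assumption to conclude x > 0, which is circular. The counterexample x = -6 shows the claim is false.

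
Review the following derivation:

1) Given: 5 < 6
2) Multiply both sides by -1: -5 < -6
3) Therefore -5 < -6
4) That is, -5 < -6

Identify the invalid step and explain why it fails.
Step 2: Multiply both sides by -1: -5 < -6

Step 2 multiplies both sides by -1 but fails to reverse the inequality sign. When multiplying (or dividing) an inequality by a negative number, the direction must be reversed. Since 5 < 6, we should get -5 > -6, i.e., -5 > -6.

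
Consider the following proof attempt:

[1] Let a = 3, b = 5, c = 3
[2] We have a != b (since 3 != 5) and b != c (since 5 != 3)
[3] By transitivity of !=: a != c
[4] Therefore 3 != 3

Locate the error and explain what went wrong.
Step 3: By transitivity of !=: a != c

Step 3 incorrectly applies transitivity to the '!=' relation. Transitivity states: if a R b and b R c, then a R c. However, '!=' is not transitive. Counterexample: 3 != 5 and 5 != 3, but 3 = 3 (both equal 3). Transitivity holds for relations like <, <=, =, but not for !=.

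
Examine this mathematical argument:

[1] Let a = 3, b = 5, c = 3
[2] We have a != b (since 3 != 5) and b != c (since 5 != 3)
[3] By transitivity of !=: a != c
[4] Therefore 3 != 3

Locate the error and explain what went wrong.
Step 3: By transitivity of !=: a != c

Step 3 incorrectly applies transitivity to the '!=' relation. Transitivity states: if a R b and b R c, then a R c. However, '!=' is not transitive. Counterexample: 3 != 5 and 5 != 3, but 3 = 3 (both equal 3). Transitivity holds for relations like <, <=, =, but not for !=.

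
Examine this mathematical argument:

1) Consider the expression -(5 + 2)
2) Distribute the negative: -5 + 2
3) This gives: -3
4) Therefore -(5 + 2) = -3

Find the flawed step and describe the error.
Step 2: Distribute the negative: -5 + 2

Step 2 incorrectly distributes the negative sign. The correct distribution is -(5 + 2) = -5 - 2 = -7. The negative must be applied to both terms, not just the first. The error treats -(5 + 2) as -5 + 2, which equals -3 instead of -7.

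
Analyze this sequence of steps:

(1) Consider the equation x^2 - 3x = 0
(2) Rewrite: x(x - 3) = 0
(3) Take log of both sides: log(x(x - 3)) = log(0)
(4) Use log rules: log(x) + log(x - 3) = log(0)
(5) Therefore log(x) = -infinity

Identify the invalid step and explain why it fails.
Step 3: Take log of both sides: log(x(x - 3)) = log(0)

Step 3 takes the logarithm of both sides, resulting in log(0) on the right side. The logarithm is only defined for positive numbers; log(0) is undefined (approaches negative infinity). This operation is invalid.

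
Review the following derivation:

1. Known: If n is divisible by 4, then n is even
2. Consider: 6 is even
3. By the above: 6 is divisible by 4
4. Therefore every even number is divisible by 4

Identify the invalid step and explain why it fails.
Step 3: By the above: 6 is divisible by 4

Step 3 commits the fallacy of affirming the consequent. The known fact 'divisible by 4 → even' does NOT imply 'even → divisible by 4'. That would be the converse, which is false. For example, 6 is even but 6 ÷ 4 = 1.50, which is not an integer.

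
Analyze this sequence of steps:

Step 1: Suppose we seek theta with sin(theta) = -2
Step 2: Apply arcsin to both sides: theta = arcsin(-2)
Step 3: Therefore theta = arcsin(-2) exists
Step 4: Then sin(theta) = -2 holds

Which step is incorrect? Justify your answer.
Step 2: Apply arcsin to both sides: theta = arcsin(-2)

Step 2 applies arcsin to -2. However, arcsin(x) is only defined for x in [-1, 1] because sin(theta) can only produce values in that range. Since |-2| > 1, arcsin(-2) is undefined. There is no angle whose sine equals -2.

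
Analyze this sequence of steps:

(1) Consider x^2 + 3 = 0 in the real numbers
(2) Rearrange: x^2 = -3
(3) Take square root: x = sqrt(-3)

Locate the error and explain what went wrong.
Step 3: Take square root: x = sqrt(-3)

Step 3 takes the square root of -3, which is negative. In the real number system, the square root of a negative number is undefined. The equation x^2 + 3 = 0 has no real solutions. Square roots of negative numbers only exist in the complex numbers.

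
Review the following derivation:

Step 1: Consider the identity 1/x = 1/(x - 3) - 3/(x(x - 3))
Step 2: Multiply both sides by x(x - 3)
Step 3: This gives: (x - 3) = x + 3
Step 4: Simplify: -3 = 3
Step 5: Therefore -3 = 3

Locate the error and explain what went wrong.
Step 3: This gives: (x - 3) = x + 3

Step 3 makes a sign error when clearing denominators. Multiplying -3/(x(x - 3)) by x(x - 3) gives -3, not +3. The correct result is (x - 3) = x - 3, which is trivially true, not (x - 3) = x + 3. (Step 1 is a valid identity: 1/(x - 3) - 3/(x(x - 3)) = (x - 3)/(x(x - 3)) = 1/x.)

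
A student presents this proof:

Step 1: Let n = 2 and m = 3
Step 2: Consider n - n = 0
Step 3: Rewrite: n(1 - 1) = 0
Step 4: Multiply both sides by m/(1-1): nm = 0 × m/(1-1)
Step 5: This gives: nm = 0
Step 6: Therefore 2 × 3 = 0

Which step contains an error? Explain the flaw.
Step 4: Multiply both sides by m/(1-1): nm = 0 × m/(1-1)

Step 4 multiplies both sides by m/(1-1). However, 1-1 = 0, so this is multiplication by m/0, which is undefined. We cannot multiply by an undefined expression.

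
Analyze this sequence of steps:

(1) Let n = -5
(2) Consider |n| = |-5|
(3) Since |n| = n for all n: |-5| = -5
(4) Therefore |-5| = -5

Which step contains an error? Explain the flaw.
Step 3: Since |n| = n for all n: |-5| = -5

Step 3 incorrectly states that |n| = n for all n. The correct definition is |n| = n when n >= 0, and |n| = -n when n < 0. Since -5 < 0, we have |-5| = -(-5) = 5, not -5.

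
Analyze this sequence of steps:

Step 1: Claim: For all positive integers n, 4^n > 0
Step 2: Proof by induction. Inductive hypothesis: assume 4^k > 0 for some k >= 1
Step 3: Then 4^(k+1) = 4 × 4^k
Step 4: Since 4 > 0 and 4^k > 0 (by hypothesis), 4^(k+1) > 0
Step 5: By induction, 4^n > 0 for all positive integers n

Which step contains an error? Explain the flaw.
Step 5: By induction, 4^n > 0 for all positive integers n

Step 5 concludes the proof by induction, but no base case was ever established. A valid induction proof requires: (1) a base case proving 4^1 > 0, and (2) an inductive step showing IF 4^k > 0 THEN 4^(k+1) > 0. Steps 2-4 correctly establish the inductive step, but without the base case the conclusion in step 5 does not follow.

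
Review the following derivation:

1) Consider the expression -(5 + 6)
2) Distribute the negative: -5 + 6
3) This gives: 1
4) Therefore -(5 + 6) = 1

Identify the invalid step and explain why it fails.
Step 2: Distribute the negative: -5 + 6

Step 2 incorrectly distributes the negative sign. The correct distribution is -(5 + 6) = -5 - 6 = -11. The negative must be applied to both terms, not just the first. The error treats -(5 + 6) as -5 + 6, which equals 1 instead of -11.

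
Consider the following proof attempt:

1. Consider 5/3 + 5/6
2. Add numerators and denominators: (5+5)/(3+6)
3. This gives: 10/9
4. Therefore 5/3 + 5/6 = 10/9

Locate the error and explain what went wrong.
Step 2: Add numerators and denominators: (5+5)/(3+6)

Step 2 incorrectly adds fractions by separately adding numerators and denominators. This is wrong. The correct method requires a common denominator: 5/3 + 5/6 = (5×6 + 5×3)/(3×6) = 45/18 = 5/2. The method used gives 10/9, which is different.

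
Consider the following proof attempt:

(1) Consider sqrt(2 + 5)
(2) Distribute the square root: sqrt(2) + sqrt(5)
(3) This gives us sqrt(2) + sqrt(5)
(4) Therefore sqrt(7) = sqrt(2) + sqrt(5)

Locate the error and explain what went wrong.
Step 2: Distribute the square root: sqrt(2) + sqrt(5)

Step 2 incorrectly 'distributes' the square root over addition. The square root function does not distribute: sqrt(a + b) ≠ sqrt(a) + sqrt(b). In fact, sqrt(2 + 5) = sqrt(7) ≈ 2.6458, while sqrt(2) + sqrt(5) ≈ 3.6503.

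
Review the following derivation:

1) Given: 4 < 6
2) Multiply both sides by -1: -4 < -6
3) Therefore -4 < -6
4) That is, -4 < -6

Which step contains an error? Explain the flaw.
Step 2: Multiply both sides by -1: -4 < -6

Step 2 multiplies both sides by -1 but fails to reverse the inequality sign. When multiplying (or dividing) an inequality by a negative number, the direction must be reversed. Since 4 < 6, we should get -4 > -6, i.e., -4 > -6.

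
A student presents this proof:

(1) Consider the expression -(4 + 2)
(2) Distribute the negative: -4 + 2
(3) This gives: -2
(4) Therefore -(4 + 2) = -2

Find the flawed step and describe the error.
Step 2: Distribute the negative: -4 + 2

Step 2 incorrectly distributes the negative sign. The correct distribution is -(4 + 2) = -4 - 2 = -6. The negative must be applied to both terms, not just the first. The error treats -(4 + 2) as -4 + 2, which equals -2 instead of -6.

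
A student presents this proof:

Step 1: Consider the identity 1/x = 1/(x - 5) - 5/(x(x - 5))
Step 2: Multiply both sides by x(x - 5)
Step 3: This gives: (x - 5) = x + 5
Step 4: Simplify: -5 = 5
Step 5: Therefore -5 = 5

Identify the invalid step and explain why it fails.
Step 3: This gives: (x - 5) = x + 5

Step 3 makes a sign error when clearing denominators. Multiplying -5/(x(x - 5)) by x(x - 5) gives -5, not +5. The correct result is (x - 5) = x - 5, which is trivially true, not (x - 5) = x + 5. (Step 1 is a valid identity: 1/(x - 5) - 5/(x(x - 5)) = (x - 5)/(x(x - 5)) = 1/x.)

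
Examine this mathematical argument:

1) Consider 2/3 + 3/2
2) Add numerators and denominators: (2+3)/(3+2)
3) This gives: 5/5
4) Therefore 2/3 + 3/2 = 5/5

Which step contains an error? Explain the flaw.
Step 2: Add numerators and denominators: (2+3)/(3+2)

Step 2 incorrectly adds fractions by separately adding numerators and denominators. This is wrong. The correct method requires a common denominator: 2/3 + 3/2 = (2×2 + 3×3)/(3×2) = 13/6 = 13/6. The method used gives 5/5, which is different.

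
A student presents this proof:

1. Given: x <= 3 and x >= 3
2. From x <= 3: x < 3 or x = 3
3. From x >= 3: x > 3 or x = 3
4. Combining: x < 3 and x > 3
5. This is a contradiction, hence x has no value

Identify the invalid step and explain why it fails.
Step 4: Combining: x < 3 and x > 3

Step 4 incorrectly combines the conditions. From x <= 3 and x >= 3, the intersection is x = 3. The error treats the 'or' cases as 'and' requirements. The correct conclusion is that x = 3 is the unique solution, not that no solution exists.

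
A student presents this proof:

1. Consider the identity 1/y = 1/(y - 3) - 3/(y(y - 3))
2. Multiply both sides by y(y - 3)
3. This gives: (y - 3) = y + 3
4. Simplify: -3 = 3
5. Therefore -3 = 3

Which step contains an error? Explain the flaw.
Step 3: This gives: (y - 3) = y + 3

Step 3 makes a sign error when clearing denominators. Multiplying -3/(y(y - 3)) by y(y - 3) gives -3, not +3. The correct result is (y - 3) = y - 3, which is trivially true, not (y - 3) = y + 3. (Step 1 is a valid identity: 1/(y - 3) - 3/(y(y - 3)) = (y - 3)/(y(y - 3)) = 1/y.)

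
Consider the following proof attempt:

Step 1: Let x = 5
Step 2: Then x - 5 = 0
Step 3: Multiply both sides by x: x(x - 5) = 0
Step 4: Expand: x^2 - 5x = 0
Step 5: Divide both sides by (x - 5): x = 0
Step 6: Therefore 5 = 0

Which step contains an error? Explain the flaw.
Step 5: Divide both sides by (x - 5): x = 0

Step 5 divides both sides by (x - 5). However, since x = 5, we have (x - 5) = 0. Division by zero is undefined, making this step invalid.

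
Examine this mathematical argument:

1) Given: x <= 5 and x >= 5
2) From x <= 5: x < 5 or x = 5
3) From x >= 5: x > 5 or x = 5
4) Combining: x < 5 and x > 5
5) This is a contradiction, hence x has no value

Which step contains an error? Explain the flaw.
Step 4: Combining: x < 5 and x > 5

Step 4 incorrectly combines the conditions. From x <= 5 and x >= 5, the intersection is x = 5. The error treats the 'or' cases as 'and' requirements. The correct conclusion is that x = 5 is the unique solution, not that no solution exists.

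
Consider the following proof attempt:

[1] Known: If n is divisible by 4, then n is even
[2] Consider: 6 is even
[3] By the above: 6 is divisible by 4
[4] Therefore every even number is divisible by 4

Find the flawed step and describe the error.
Step 3: By the above: 6 is divisible by 4

Step 3 commits the fallacy of affirming the consequent. The known fact 'divisible by 4 → even' does NOT imply 'even → divisible by 4'. That would be the converse, which is false. For example, 6 is even but 6 ÷ 4 = 1.50, which is not an integer.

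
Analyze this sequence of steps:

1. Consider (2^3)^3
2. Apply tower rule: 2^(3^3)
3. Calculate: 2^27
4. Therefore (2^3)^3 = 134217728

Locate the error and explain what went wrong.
Step 2: Apply tower rule: 2^(3^3)

Step 2 incorrectly states that (a^b)^c = a^(b^c). The correct rule is (a^b)^c = a^(b×c). The actual value is (2^3)^3 = 2^9 = 512, not 2^27 = 134217728.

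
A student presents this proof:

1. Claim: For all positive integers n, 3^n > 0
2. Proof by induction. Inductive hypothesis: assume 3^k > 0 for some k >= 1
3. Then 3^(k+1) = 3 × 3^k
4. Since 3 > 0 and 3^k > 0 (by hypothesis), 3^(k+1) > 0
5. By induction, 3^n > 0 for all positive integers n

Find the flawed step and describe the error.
Step 5: By induction, 3^n > 0 for all positive integers n

Step 5 concludes the proof by induction, but no base case was ever established. A valid induction proof requires: (1) a base case proving 3^1 > 0, and (2) an inductive step showing IF 3^k > 0 THEN 3^(k+1) > 0. Steps 2-4 correctly establish the inductive step, but without the base case the conclusion in step 5 does not follow.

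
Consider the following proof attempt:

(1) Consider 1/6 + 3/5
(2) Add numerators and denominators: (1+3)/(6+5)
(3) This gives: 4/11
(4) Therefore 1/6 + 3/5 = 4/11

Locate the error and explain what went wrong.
Step 2: Add numerators and denominators: (1+3)/(6+5)

Step 2 incorrectly adds fractions by separately adding numerators and denominators. This is wrong. The correct method requires a common denominator: 1/6 + 3/5 = (1×5 + 3×6)/(6×5) = 23/30 = 23/30. The method used gives 4/11, which is different.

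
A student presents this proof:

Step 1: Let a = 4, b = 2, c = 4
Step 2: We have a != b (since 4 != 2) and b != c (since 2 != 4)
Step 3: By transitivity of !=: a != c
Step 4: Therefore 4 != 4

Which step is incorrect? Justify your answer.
Step 3: By transitivity of !=: a != c

Step 3 incorrectly applies transitivity to the '!=' relation. Transitivity states: if a R b and b R c, then a R c. However, '!=' is not transitive. Counterexample: 4 != 2 and 2 != 4, but 4 = 4 (both equal 4). Transitivity holds for relations like <, <=, =, but not for !=.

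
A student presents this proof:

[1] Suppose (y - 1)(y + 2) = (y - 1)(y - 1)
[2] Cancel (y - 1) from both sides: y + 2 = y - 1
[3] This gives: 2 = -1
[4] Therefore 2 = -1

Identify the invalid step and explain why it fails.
Step 2: Cancel (y - 1) from both sides: y + 2 = y - 1

Step 2 cancels (y - 1) from both sides. This is only valid if (y - 1) ≠ 0, i.e., y ≠ 1. When y = 1, both sides equal zero regardless of the other factors. The correct approach requires considering y = 1 as a separate case.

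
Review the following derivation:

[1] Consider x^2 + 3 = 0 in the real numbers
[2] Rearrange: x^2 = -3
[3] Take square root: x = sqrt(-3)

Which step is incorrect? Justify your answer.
Step 3: Take square root: x = sqrt(-3)

Step 3 takes the square root of -3, which is negative. In the real number system, the square root of a negative number is undefined. The equation x^2 + 3 = 0 has no real solutions. Square roots of negative numbers only exist in the complex numbers.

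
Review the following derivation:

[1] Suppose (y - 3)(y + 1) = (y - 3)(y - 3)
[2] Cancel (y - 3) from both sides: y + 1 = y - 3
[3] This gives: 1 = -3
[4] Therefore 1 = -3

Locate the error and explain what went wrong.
Step 2: Cancel (y - 3) from both sides: y + 1 = y - 3

Step 2 cancels (y - 3) from both sides. This is only valid if (y - 3) ≠ 0, i.e., y ≠ 3. When y = 3, both sides equal zero regardless of the other factors. The correct approach requires considering y = 3 as a separate case.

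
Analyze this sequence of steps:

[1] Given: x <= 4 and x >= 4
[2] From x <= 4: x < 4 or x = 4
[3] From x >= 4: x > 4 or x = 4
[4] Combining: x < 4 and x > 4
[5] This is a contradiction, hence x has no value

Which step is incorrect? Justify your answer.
Step 4: Combining: x < 4 and x > 4

Step 4 incorrectly combines the conditions. From x <= 4 and x >= 4, the intersection is x = 4. The error treats the 'or' cases as 'and' requirements. The correct conclusion is that x = 4 is the unique solution, not that no solution exists.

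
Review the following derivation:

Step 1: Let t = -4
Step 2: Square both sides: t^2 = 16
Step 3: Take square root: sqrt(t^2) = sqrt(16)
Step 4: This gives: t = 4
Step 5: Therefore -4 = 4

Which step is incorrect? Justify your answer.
Step 4: This gives: t = 4

Step 4 incorrectly states that sqrt(t^2) = t. The correct identity is sqrt(t^2) = |t|. Since t = -4 < 0, we have sqrt(t^2) = |-4| = 4, not t = -4.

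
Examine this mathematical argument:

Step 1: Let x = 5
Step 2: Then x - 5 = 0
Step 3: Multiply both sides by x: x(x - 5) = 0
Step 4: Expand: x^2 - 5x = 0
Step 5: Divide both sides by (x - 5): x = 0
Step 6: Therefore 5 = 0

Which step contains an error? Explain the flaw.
Step 5: Divide both sides by (x - 5): x = 0

Step 5 divides both sides by (x - 5). However, since x = 5, we have (x - 5) = 0. Division by zero is undefined, making this step invalid.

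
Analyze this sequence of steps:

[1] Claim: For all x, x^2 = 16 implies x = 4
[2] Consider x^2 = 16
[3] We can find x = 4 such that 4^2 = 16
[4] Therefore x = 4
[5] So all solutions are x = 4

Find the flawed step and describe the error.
Step 4: Therefore x = 4

Step 4 incorrectly concludes that x = 4 is the only solution. The proof shows that x = 4 is A solution (existence), but does not show it is the ONLY solution (uniqueness). In fact, x = -4 is also a solution since (-4)^2 = 16. Finding one solution doesn't prove there are no others.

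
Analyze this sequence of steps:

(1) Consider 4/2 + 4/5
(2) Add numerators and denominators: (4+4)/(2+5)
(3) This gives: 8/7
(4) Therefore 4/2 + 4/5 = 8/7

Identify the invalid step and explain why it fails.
Step 2: Add numerators and denominators: (4+4)/(2+5)

Step 2 incorrectly adds fractions by separately adding numerators and denominators. This is wrong. The correct method requires a common denominator: 4/2 + 4/5 = (4×5 + 4×2)/(2×5) = 28/10 = 14/5. The method used gives 8/7, which is different.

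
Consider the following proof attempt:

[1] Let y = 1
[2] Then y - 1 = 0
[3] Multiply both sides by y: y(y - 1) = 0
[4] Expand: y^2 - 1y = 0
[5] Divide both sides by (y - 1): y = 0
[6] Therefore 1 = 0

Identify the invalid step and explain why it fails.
Step 5: Divide both sides by (y - 1): y = 0

Step 5 divides both sides by (y - 1). However, since y = 1, we have (y - 1) = 0. Division by zero is undefined, making this step invalid.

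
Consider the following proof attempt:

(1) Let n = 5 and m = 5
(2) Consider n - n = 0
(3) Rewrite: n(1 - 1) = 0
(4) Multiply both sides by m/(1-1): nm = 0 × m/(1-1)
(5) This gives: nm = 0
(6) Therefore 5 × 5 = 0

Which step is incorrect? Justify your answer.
Step 4: Multiply both sides by m/(1-1): nm = 0 × m/(1-1)

Step 4 multiplies both sides by m/(1-1). However, 1-1 = 0, so this is multiplication by m/0, which is undefined. We cannot multiply by an undefined expression.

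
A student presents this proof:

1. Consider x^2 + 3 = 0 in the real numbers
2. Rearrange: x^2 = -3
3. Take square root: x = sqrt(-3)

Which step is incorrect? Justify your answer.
Step 3: Take square root: x = sqrt(-3)

Step 3 takes the square root of -3, which is negative. In the real number system, the square root of a negative number is undefined. The equation x^2 + 3 = 0 has no real solutions. Square roots of negative numbers only exist in the complex numbers.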